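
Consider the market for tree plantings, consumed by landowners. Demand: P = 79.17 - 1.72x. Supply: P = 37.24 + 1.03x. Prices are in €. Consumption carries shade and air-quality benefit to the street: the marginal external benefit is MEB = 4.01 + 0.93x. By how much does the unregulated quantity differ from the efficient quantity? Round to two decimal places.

Market equilibrium (private): 37.24 + 1.03x = 79.17 - 1.72x → x_m = 15.2473.
Social marginal benefit = demand + MEB = 83.18 - 0.79x.
Set SMB = MC: 83.18 - 0.79x = 37.24 + 1.03x → x* = 25.2418.
Gap = |15.2473 − 25.2418| = 9.9945.

9.99 units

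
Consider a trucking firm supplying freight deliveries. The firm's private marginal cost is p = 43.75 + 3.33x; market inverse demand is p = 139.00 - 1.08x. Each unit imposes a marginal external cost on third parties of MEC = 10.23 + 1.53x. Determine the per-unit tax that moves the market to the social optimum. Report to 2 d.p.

Social marginal cost = private MC + MEC = 53.98 + 4.86x.
Set SMC = demand: 53.98 + 4.86x = 139.00 - 1.08x → x* = 14.3131.
The Pigouvian tax equals MEC at x*: 10.23 + 1.53×14.3131 = 32.1290.

tax = 32.13 per unit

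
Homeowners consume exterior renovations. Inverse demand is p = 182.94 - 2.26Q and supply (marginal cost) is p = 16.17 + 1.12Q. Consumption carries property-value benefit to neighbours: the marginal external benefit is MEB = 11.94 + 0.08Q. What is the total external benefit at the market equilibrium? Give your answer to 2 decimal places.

Market equilibrium (private): 16.17 + 1.12Q = 182.94 - 2.26Q → Q_m = 49.3402.
Total external benefit = ∫₀^{Q_m} (11.94 + 0.08Q) dQ = 11.94×49.3402 + ½×0.08×49.3402² = 686.5002.

686.50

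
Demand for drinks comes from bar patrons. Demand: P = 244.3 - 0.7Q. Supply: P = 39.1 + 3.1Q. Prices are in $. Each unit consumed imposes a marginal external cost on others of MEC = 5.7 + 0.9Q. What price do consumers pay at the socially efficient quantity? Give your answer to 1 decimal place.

Social marginal benefit = demand − MEC = 238.6 - 1.6Q.
Set SMB = MC: 238.6 - 1.6Q = 39.1 + 3.1Q → Q* = 42.4468.
Consumer price on the demand curve at Q*: 244.3 − 0.7×42.4468 = 214.5872.

P = $214.6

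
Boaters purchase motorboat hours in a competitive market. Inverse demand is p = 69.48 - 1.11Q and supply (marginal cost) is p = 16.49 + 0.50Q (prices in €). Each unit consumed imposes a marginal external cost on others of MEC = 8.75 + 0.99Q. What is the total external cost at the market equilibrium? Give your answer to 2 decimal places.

€824.21

Market equilibrium (private): 16.49 + 0.50Q = 69.48 - 1.11Q → Q_m = 32.9130.
Total external cost = ∫₀^{Q_m} (8.75 + 0.99Q) dQ = 8.75×32.9130 + ½×0.99×32.9130² = 824.2052.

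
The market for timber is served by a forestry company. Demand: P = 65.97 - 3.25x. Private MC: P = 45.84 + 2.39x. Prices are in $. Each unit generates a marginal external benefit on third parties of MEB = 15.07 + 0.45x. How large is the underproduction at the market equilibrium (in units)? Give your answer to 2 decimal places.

Market equilibrium (private): 45.84 + 2.39x = 65.97 - 3.25x → x_m = 3.5691.
Social marginal cost = private MC − MEB = 30.77 + 1.94x.
Set SMC = demand: 30.77 + 1.94x = 65.97 - 3.25x → x* = 6.7823.
Gap = |3.5691 − 6.7823| = 3.2132.

3.21 units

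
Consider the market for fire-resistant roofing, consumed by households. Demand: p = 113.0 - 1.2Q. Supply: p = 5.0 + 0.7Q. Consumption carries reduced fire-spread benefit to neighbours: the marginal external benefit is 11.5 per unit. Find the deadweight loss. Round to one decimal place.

Market equilibrium (private): 5.0 + 0.7Q = 113.0 - 1.2Q → Q_m = 56.8421.
Social marginal benefit = demand + MEB = 124.5 - 1.2Q.
Set SMB = MC: 124.5 - 1.2Q = 5.0 + 0.7Q → Q* = 62.8947.
Between Q* and Q_m the wedge SMB − MC runs linearly from 0 to MEB(Q_m), so the loss is a triangle.
DWL = ½ × 6.0526 × 11.5000 = 34.8025.

DWL = 34.8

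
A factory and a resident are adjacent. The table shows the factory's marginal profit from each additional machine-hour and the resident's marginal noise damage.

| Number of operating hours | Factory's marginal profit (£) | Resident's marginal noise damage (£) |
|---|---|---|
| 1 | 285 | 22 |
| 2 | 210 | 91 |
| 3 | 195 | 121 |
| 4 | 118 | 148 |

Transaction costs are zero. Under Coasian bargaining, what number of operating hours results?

Bargaining reaches the level where marginal profit last exceeds marginal noise damage.
That holds through level 3 (195 ≥ 121) but not at 4 (118 < 148).

3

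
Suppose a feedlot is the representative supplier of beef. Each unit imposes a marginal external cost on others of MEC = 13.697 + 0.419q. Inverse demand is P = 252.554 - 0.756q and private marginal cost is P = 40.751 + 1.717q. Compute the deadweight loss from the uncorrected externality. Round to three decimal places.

DWL = 425.043

Market equilibrium (private): 40.751 + 1.717q = 252.554 - 0.756q → q_m = 85.6462.
Social marginal cost = private MC + MEC = 54.448 + 2.136q.
Set SMC = demand: 54.448 + 2.136q = 252.554 - 0.756q → q* = 68.5014.
Between q* and q_m the wedge SMC − demand runs linearly from 0 to MEC(q_m), so the loss is a triangle.
DWL = ½ × 17.1448 × 49.5827 = 425.0427.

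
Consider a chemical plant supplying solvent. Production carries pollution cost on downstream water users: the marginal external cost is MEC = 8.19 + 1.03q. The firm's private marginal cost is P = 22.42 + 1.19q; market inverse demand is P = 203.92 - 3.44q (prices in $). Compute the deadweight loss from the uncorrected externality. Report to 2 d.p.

Market equilibrium (private): 22.42 + 1.19q = 203.92 - 3.44q → q_m = 39.2009.
Social marginal cost = private MC + MEC = 30.61 + 2.22q.
Set SMC = demand: 30.61 + 2.22q = 203.92 - 3.44q → q* = 30.6201.
The loss is the area between SMC and demand from q* to q_m; with linear curves that's a triangle of height MEC(q_m).
DWL = ½ × 8.5808 × 48.5669 = 208.3714.

DWL = $208.37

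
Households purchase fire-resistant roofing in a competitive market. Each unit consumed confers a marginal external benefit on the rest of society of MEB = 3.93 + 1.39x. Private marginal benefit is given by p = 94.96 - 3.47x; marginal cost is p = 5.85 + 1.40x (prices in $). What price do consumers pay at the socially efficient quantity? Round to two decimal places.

P = $2.19

Social marginal benefit = demand + MEB = 98.89 - 2.08x.
Set SMB = MC: 98.89 - 2.08x = 5.85 + 1.40x → x* = 26.7356.
Consumer price on the demand curve at x*: 94.96 − 3.47×26.7356 = 2.1875.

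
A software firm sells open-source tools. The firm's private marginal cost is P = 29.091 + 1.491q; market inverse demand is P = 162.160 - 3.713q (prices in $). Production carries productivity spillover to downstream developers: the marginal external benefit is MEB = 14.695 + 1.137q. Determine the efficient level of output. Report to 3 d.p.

q* = 36.332

Social marginal cost = private MC − MEB = 14.396 + 0.354q.
Set SMC = demand: 14.396 + 0.354q = 162.160 - 3.713q → q* = 36.3324.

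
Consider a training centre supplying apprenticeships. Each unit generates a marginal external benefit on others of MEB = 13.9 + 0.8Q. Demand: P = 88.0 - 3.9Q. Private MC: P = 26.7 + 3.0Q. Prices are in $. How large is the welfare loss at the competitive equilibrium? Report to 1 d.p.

DWL = $36.2

Market equilibrium (private): 26.7 + 3.0Q = 88.0 - 3.9Q → Q_m = 8.8841.
Social marginal cost = private MC − MEB = 12.8 + 2.2Q.
Set SMC = demand: 12.8 + 2.2Q = 88.0 - 3.9Q → Q* = 12.3279.
The loss is the area between SMC and demand from Q* to Q_m; with linear curves that's a triangle of height MEB(Q_m).
DWL = ½ × 3.4438 × 21.0072 = 36.1723.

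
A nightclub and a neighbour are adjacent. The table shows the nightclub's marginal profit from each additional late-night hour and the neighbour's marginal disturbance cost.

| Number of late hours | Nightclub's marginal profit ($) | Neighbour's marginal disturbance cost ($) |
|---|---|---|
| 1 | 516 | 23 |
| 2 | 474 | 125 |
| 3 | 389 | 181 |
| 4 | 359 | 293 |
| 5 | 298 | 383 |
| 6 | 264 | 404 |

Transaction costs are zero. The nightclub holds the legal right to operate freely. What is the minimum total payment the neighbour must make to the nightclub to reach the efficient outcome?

$562

Left alone the nightclub would choose level 6 (marginal profit stays positive).
Efficient level: k* = 4 (marginal profit ≥ marginal disturbance cost through 4).
The neighbour must at least cover the nightclub's forgone profit from cutting 6→4: 298 + 264 = 562.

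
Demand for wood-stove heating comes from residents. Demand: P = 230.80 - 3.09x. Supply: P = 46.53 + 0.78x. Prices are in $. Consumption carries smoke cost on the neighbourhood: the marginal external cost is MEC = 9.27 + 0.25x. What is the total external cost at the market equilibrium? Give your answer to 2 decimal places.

$724.79

Market equilibrium (private): 46.53 + 0.78x = 230.80 - 3.09x → x_m = 47.6150.
Total external cost = ∫₀^{x_m} (9.27 + 0.25x) dx = 9.27×47.6150 + ½×0.25×47.6150² = 724.7896.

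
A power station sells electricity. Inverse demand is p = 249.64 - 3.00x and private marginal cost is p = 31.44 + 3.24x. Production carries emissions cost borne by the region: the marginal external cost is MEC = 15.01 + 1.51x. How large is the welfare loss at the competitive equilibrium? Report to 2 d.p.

Market equilibrium (private): 31.44 + 3.24x = 249.64 - 3.00x → x_m = 34.9679.
Social marginal cost = private MC + MEC = 46.45 + 4.75x.
Set SMC = demand: 46.45 + 4.75x = 249.64 - 3.00x → x* = 26.2181.
The welfare-loss triangle has base |x_m − x*| and height MEC(x_m) (the vertical gap between SMC and demand is zero at x* and MEC at x_m).
DWL = ½ × 8.7498 × 67.8116 = 296.6690.

DWL = 296.67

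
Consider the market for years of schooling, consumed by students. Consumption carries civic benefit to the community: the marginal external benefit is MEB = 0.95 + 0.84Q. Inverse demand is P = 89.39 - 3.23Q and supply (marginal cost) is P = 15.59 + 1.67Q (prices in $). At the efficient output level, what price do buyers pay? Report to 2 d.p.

P = $29.92

Social marginal benefit = demand + MEB = 90.34 - 2.39Q.
Set SMB = MC: 90.34 - 2.39Q = 15.59 + 1.67Q → Q* = 18.4113.
Consumer price on the demand curve at Q*: 89.39 − 3.23×18.4113 = 29.9215.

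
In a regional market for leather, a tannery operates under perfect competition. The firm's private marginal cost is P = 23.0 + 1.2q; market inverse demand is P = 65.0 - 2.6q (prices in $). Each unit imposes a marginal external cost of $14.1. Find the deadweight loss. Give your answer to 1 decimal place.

DWL = $26.2

Market equilibrium (private): 23.0 + 1.2q = 65.0 - 2.6q → q_m = 11.0526.
Social marginal cost = private MC + MEC = 37.1 + 1.2q.
Set SMC = demand: 37.1 + 1.2q = 65.0 - 2.6q → q* = 7.3421.
Height of the DWL triangle at q_m is SMC(q_m) − demand(q_m) = MEC(q_m) = 14.1000.
DWL = ½ × 3.7105 × 14.1000 = 26.1590.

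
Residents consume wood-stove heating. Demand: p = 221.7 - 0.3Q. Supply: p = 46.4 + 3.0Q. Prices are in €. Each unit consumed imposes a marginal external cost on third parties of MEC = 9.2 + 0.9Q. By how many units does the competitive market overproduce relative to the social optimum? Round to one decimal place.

Market equilibrium (private): 46.4 + 3.0Q = 221.7 - 0.3Q → Q_m = 53.1212.
Social marginal benefit = demand − MEC = 212.5 - 1.2Q.
Set SMB = MC: 212.5 - 1.2Q = 46.4 + 3.0Q → Q* = 39.5476.
Gap = |53.1212 − 39.5476| = 13.5736.

13.6 units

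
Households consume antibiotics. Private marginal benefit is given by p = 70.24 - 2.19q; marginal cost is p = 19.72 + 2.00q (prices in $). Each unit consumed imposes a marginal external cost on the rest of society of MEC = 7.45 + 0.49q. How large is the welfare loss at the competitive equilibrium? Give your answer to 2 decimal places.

DWL = $19.06

Market equilibrium (private): 19.72 + 2.00q = 70.24 - 2.19q → q_m = 12.0573.
Social marginal benefit = demand − MEC = 62.79 - 2.68q.
Set SMB = MC: 62.79 - 2.68q = 19.72 + 2.00q → q* = 9.2030.
The loss is the area between SMB and MC from q* to q_m; with linear curves that's a triangle of height MEC(q_m).
DWL = ½ × 2.8543 × 13.3581 = 19.0640.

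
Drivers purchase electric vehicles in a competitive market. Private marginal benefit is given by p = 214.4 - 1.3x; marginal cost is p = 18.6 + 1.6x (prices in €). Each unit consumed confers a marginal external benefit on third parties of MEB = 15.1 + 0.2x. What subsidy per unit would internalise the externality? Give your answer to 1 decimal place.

Social marginal benefit = demand + MEB = 229.5 - 1.1x.
Set SMB = MC: 229.5 - 1.1x = 18.6 + 1.6x → x* = 78.1111.
The Pigouvian subsidy equals MEB at x*: 15.1 + 0.2×78.1111 = 30.7222.

subsidy = €30.7 per unit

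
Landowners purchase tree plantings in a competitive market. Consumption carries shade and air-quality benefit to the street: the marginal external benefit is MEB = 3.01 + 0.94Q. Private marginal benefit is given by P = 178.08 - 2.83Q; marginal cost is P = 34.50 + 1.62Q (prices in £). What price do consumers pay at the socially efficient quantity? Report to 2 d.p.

P = £59.89

Social marginal benefit = demand + MEB = 181.09 - 1.89Q.
Set SMB = MC: 181.09 - 1.89Q = 34.50 + 1.62Q → Q* = 41.7635.
Consumer price on the demand curve at Q*: 178.08 − 2.83×41.7635 = 59.8893.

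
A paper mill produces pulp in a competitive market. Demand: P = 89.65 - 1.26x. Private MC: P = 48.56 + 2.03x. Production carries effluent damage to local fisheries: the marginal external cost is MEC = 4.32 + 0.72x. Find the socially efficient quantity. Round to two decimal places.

x* = 9.17

Social marginal cost = private MC + MEC = 52.88 + 2.75x.
Set SMC = demand: 52.88 + 2.75x = 89.65 - 1.26x → x* = 9.1696.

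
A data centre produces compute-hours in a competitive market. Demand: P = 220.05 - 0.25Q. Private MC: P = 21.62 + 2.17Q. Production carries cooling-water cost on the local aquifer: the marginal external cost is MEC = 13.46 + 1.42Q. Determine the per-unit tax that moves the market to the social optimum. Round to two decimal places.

Social marginal cost = private MC + MEC = 35.08 + 3.59Q.
Set SMC = demand: 35.08 + 3.59Q = 220.05 - 0.25Q → Q* = 48.1693.
The Pigouvian tax equals MEC at Q*: 13.46 + 1.42×48.1693 = 81.8604.

tax = 81.86 per unit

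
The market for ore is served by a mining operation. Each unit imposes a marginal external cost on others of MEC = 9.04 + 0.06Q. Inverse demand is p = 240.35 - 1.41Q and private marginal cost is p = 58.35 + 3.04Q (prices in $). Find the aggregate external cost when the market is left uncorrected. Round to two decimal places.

$419.91

Market equilibrium (private): 58.35 + 3.04Q = 240.35 - 1.41Q → Q_m = 40.8989.
Total external cost = ∫₀^{Q_m} (9.04 + 0.06Q) dQ = 9.04×40.8989 + ½×0.06×40.8989² = 419.9077.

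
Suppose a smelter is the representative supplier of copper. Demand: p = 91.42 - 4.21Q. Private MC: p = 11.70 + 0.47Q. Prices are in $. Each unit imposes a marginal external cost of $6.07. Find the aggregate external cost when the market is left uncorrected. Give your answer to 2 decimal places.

Market equilibrium (private): 11.70 + 0.47Q = 91.42 - 4.21Q → Q_m = 17.0342.
Total external cost = MEC × Q_m = 6.07 × 17.0342 = 103.3976.

$103.40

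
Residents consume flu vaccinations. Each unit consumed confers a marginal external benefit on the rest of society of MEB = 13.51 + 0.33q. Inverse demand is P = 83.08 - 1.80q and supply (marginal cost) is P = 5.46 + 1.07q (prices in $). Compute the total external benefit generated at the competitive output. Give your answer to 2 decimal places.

$486.07

Market equilibrium (private): 5.46 + 1.07q = 83.08 - 1.80q → q_m = 27.0453.
Total external benefit = ∫₀^{q_m} (13.51 + 0.33q) dq = 13.51×27.0453 + ½×0.33×27.0453² = 486.0710.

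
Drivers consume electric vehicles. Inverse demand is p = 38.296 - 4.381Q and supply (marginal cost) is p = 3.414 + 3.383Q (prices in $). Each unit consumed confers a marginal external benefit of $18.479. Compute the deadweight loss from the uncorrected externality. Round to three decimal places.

Market equilibrium (private): 3.414 + 3.383Q = 38.296 - 4.381Q → Q_m = 4.4928.
Social marginal benefit = demand + MEB = 56.775 - 4.381Q.
Set SMB = MC: 56.775 - 4.381Q = 3.414 + 3.383Q → Q* = 6.8729.
The welfare-loss triangle has base |Q_m − Q*| and height MEB(Q_m) (the vertical gap between SMB and MC is zero at Q* and MEB at Q_m).
DWL = ½ × 2.3801 × 18.4790 = 21.9909.

DWL = $21.991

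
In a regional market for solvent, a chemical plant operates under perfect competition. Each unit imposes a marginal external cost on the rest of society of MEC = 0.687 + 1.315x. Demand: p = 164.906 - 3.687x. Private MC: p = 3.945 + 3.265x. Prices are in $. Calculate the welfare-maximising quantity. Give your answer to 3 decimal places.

x* = 19.387

Social marginal cost = private MC + MEC = 4.632 + 4.580x.
Set SMC = demand: 4.632 + 4.580x = 164.906 - 3.687x → x* = 19.3872.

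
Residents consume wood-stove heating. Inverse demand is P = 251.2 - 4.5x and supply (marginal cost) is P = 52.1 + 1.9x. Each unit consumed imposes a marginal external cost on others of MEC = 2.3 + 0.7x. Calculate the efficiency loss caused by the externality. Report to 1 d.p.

DWL = 40.8

Market equilibrium (private): 52.1 + 1.9x = 251.2 - 4.5x → x_m = 31.1094.
Social marginal benefit = demand − MEC = 248.9 - 5.2x.
Set SMB = MC: 248.9 - 5.2x = 52.1 + 1.9x → x* = 27.7183.
The loss is the area between SMB and MC from x* to x_m; with linear curves that's a triangle of height MEC(x_m).
DWL = ½ × 3.3911 × 24.0766 = 40.8231.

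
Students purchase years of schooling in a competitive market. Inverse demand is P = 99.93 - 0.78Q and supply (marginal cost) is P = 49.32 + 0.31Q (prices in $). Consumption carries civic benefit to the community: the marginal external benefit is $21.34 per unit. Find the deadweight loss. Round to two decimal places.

Market equilibrium (private): 49.32 + 0.31Q = 99.93 - 0.78Q → Q_m = 46.4312.
Social marginal benefit = demand + MEB = 121.27 - 0.78Q.
Set SMB = MC: 121.27 - 0.78Q = 49.32 + 0.31Q → Q* = 66.0092.
Between Q* and Q_m the wedge SMB − MC runs linearly from 0 to MEB(Q_m), so the loss is a triangle.
DWL = ½ × 19.5780 × 21.3400 = 208.8973.

DWL = $208.90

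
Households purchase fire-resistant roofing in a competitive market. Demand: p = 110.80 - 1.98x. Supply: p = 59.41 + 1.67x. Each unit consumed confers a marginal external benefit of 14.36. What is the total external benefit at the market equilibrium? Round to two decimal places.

202.18

Market equilibrium (private): 59.41 + 1.67x = 110.80 - 1.98x → x_m = 14.0795.
Total external benefit = MEB × x_m = 14.36 × 14.0795 = 202.1816.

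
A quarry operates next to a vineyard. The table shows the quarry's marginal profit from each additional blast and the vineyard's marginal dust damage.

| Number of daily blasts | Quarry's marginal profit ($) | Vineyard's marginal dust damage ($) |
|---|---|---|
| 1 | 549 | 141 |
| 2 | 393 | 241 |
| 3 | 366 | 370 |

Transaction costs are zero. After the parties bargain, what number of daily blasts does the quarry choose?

2

Bargaining reaches the level where marginal profit last exceeds marginal dust damage.
That holds through level 2 (393 ≥ 241) but not at 3 (366 < 370).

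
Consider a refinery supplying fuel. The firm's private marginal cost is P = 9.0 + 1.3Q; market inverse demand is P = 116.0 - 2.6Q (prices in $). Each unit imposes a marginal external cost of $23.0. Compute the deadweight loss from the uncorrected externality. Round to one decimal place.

Market equilibrium (private): 9.0 + 1.3Q = 116.0 - 2.6Q → Q_m = 27.4359.
Social marginal cost = private MC + MEC = 32.0 + 1.3Q.
Set SMC = demand: 32.0 + 1.3Q = 116.0 - 2.6Q → Q* = 21.5385.
The loss is the area between SMC and demand from Q* to Q_m; with linear curves that's a triangle of height MEC(Q_m).
DWL = ½ × 5.8974 × 23.0000 = 67.8201.

DWL = $67.8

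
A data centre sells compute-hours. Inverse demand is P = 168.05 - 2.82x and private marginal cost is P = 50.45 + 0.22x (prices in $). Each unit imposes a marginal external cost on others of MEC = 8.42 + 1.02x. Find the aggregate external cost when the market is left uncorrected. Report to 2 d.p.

Market equilibrium (private): 50.45 + 0.22x = 168.05 - 2.82x → x_m = 38.6842.
Total external cost = ∫₀^{x_m} (8.42 + 1.02x) dx = 8.42×38.6842 + ½×1.02×38.6842² = 1088.9193.

$1088.92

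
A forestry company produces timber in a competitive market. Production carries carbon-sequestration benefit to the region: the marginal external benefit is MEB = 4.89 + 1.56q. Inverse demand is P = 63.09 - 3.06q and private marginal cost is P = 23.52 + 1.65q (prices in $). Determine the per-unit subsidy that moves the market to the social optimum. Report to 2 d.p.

Social marginal cost = private MC − MEB = 18.63 + 0.09q.
Set SMC = demand: 18.63 + 0.09q = 63.09 - 3.06q → q* = 14.1143.
The Pigouvian subsidy equals MEB at q*: 4.89 + 1.56×14.1143 = 26.9083.

subsidy = $26.91 per unit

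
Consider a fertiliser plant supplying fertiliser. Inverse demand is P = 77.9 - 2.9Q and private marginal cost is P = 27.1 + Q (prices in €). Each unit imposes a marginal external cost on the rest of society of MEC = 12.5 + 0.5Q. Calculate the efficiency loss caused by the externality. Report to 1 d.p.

DWL = €41.1

Market equilibrium (private): 27.1 + Q = 77.9 - 2.9Q → Q_m = 13.0256.
Social marginal cost = private MC + MEC = 39.6 + 1.5Q.
Set SMC = demand: 39.6 + 1.5Q = 77.9 - 2.9Q → Q* = 8.7045.
Between Q* and Q_m the wedge SMC − demand runs linearly from 0 to MEC(Q_m), so the loss is a triangle.
DWL = ½ × 4.3211 × 19.0128 = 41.0781.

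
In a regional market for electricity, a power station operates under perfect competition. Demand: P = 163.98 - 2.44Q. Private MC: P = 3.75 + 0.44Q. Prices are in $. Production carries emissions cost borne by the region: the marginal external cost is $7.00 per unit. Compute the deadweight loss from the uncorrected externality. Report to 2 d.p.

DWL = $8.51

Market equilibrium (private): 3.75 + 0.44Q = 163.98 - 2.44Q → Q_m = 55.6354.
Social marginal cost = private MC + MEC = 10.75 + 0.44Q.
Set SMC = demand: 10.75 + 0.44Q = 163.98 - 2.44Q → Q* = 53.2049.
The loss is the area between SMC and demand from Q* to Q_m; with linear curves that's a triangle of height MEC(Q_m).
DWL = ½ × 2.4305 × 7.0000 = 8.5068.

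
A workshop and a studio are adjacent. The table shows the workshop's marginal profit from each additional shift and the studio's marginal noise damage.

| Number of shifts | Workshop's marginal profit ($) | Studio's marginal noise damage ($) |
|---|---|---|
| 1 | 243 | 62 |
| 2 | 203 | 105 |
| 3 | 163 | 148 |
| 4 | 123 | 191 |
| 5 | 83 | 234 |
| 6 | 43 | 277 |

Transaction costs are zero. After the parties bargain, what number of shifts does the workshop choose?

Bargaining reaches the level where marginal profit last exceeds marginal noise damage.
That holds through level 3 (163 ≥ 148) but not at 4 (123 < 191).

3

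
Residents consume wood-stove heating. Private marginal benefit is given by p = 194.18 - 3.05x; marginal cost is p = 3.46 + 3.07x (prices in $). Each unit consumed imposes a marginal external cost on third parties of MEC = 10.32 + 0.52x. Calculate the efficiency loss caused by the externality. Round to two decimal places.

Market equilibrium (private): 3.46 + 3.07x = 194.18 - 3.05x → x_m = 31.1634.
Social marginal benefit = demand − MEC = 183.86 - 3.57x.
Set SMB = MC: 183.86 - 3.57x = 3.46 + 3.07x → x* = 27.1687.
Between x* and x_m the wedge MC − SMB runs linearly from 0 to MEC(x_m), so the loss is a triangle.
DWL = ½ × 3.9947 × 26.5250 = 52.9797.

DWL = $52.98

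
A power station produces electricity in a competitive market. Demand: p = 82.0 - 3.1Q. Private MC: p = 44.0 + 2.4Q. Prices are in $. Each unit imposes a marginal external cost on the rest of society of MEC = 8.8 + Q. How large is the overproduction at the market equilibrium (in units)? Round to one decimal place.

Market equilibrium (private): 44.0 + 2.4Q = 82.0 - 3.1Q → Q_m = 6.9091.
Social marginal cost = private MC + MEC = 52.8 + 3.4Q.
Set SMC = demand: 52.8 + 3.4Q = 82.0 - 3.1Q → Q* = 4.4923.
Gap = |6.9091 − 4.4923| = 2.4168.

2.4 units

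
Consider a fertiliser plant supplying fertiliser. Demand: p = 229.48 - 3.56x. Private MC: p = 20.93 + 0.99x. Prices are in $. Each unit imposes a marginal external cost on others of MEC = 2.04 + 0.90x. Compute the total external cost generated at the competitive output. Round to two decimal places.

Market equilibrium (private): 20.93 + 0.99x = 229.48 - 3.56x → x_m = 45.8352.
Total external cost = ∫₀^{x_m} (2.04 + 0.90x) dx = 2.04×45.8352 + ½×0.90×45.8352² = 1038.8933.

$1038.89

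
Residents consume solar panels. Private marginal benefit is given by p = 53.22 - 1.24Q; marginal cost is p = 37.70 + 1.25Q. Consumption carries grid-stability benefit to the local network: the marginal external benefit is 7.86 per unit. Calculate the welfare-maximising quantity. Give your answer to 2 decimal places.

Social marginal benefit = demand + MEB = 61.08 - 1.24Q.
Set SMB = MC: 61.08 - 1.24Q = 37.70 + 1.25Q → Q* = 9.3896.

Q* = 9.39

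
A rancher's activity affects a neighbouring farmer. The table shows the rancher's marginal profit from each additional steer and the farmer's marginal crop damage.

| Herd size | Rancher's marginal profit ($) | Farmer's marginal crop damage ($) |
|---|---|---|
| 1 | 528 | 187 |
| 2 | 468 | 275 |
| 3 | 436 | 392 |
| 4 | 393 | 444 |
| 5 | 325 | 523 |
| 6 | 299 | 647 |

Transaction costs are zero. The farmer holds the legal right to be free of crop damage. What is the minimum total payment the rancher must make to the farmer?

$854

Efficient level: marginal profit ≥ marginal crop damage through level 3, so k* = 3.
With the farmer holding the right, the rancher must at least compensate total damage at k*: 187 + 275 + 392 = 854.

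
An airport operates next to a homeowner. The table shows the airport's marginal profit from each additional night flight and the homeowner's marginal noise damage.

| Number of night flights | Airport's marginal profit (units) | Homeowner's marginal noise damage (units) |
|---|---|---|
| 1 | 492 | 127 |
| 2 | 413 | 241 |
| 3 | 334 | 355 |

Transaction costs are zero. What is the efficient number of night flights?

Bargaining reaches the level where marginal profit last exceeds marginal noise damage.
That holds through level 2 (413 ≥ 241) but not at 3 (334 < 355).

2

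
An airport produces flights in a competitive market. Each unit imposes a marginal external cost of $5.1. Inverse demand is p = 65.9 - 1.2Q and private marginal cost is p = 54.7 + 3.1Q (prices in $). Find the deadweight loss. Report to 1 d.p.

DWL = $3.0

Market equilibrium (private): 54.7 + 3.1Q = 65.9 - 1.2Q → Q_m = 2.6047.
Social marginal cost = private MC + MEC = 59.8 + 3.1Q.
Set SMC = demand: 59.8 + 3.1Q = 65.9 - 1.2Q → Q* = 1.4186.
The loss is the area between SMC and demand from Q* to Q_m; with linear curves that's a triangle of height MEC(Q_m).
DWL = ½ × 1.1861 × 5.1000 = 3.0246.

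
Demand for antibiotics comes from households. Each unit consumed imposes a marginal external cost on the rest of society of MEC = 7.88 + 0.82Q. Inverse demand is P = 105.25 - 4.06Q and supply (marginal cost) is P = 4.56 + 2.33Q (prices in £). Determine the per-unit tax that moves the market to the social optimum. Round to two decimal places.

tax = £18.44 per unit

Social marginal benefit = demand − MEC = 97.37 - 4.88Q.
Set SMB = MC: 97.37 - 4.88Q = 4.56 + 2.33Q → Q* = 12.8724.
The Pigouvian tax equals MEC at Q*: 7.88 + 0.82×12.8724 = 18.4354.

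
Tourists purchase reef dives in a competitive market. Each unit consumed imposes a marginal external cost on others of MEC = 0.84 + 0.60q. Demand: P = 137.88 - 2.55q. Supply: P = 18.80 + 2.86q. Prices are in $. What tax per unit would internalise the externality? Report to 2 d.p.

tax = $12.64 per unit

Social marginal benefit = demand − MEC = 137.04 - 3.15q.
Set SMB = MC: 137.04 - 3.15q = 18.80 + 2.86q → q* = 19.6739.
The Pigouvian tax equals MEC at q*: 0.84 + 0.60×19.6739 = 12.6443.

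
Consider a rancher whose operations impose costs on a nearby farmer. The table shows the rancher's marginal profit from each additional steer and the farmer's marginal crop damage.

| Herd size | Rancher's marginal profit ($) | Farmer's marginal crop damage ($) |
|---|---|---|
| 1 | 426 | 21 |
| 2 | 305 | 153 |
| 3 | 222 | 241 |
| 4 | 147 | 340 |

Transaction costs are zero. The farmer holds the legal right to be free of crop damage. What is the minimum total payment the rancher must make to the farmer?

Efficient level: marginal profit ≥ marginal crop damage through level 2, so k* = 2.
With the farmer holding the right, the rancher must at least compensate total damage at k*: 21 + 153 = 174.

$174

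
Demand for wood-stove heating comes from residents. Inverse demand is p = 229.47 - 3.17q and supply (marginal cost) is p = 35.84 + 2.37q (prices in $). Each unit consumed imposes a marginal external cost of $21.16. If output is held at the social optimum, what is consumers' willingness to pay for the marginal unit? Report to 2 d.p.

P = $130.78

Social marginal benefit = demand − MEC = 208.31 - 3.17q.
Set SMB = MC: 208.31 - 3.17q = 35.84 + 2.37q → q* = 31.1318.
Consumer price on the demand curve at q*: 229.47 − 3.17×31.1318 = 130.7822.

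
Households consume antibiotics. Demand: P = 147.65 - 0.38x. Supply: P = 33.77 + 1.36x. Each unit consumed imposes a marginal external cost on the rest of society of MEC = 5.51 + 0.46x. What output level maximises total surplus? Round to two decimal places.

Social marginal benefit = demand − MEC = 142.14 - 0.84x.
Set SMB = MC: 142.14 - 0.84x = 33.77 + 1.36x → x* = 49.2591.

x* = 49.26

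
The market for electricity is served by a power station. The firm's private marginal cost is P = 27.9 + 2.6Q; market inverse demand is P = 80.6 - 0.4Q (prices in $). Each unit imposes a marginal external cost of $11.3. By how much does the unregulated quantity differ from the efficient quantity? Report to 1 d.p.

Market equilibrium (private): 27.9 + 2.6Q = 80.6 - 0.4Q → Q_m = 17.5667.
Social marginal cost = private MC + MEC = 39.2 + 2.6Q.
Set SMC = demand: 39.2 + 2.6Q = 80.6 - 0.4Q → Q* = 13.8000.
Gap = |17.5667 − 13.8000| = 3.7667.

3.8 units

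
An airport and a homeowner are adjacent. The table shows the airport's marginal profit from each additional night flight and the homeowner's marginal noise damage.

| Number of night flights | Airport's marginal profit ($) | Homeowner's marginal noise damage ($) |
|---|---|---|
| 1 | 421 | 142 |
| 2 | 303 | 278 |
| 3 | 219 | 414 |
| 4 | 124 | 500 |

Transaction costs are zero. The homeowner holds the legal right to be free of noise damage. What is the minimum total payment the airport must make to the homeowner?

$420

Efficient level: marginal profit ≥ marginal noise damage through level 2, so k* = 2.
With the homeowner holding the right, the airport must at least compensate total damage at k*: 142 + 278 = 420.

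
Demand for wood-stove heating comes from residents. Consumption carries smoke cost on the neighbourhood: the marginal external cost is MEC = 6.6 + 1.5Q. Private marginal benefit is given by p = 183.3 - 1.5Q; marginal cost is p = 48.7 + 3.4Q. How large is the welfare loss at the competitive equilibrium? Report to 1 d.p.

Market equilibrium (private): 48.7 + 3.4Q = 183.3 - 1.5Q → Q_m = 27.4694.
Social marginal benefit = demand − MEC = 176.7 - 3.0Q.
Set SMB = MC: 176.7 - 3.0Q = 48.7 + 3.4Q → Q* = 20.0000.
Height of the DWL triangle at Q_m is MC(Q_m) − SMB(Q_m) = MEC(Q_m) = 47.8041.
DWL = ½ × 7.4694 × 47.8041 = 178.5340.

DWL = 178.5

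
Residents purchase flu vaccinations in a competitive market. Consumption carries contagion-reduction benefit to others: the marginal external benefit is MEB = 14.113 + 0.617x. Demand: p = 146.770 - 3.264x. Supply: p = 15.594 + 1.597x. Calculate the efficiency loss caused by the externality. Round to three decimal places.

DWL = 111.494

Market equilibrium (private): 15.594 + 1.597x = 146.770 - 3.264x → x_m = 26.9854.
Social marginal benefit = demand + MEB = 160.883 - 2.647x.
Set SMB = MC: 160.883 - 2.647x = 15.594 + 1.597x → x* = 34.2340.
The welfare-loss triangle has base |x_m − x*| and height MEB(x_m) (the vertical gap between SMB and MC is zero at x* and MEB at x_m).
DWL = ½ × 7.2486 × 30.7630 = 111.4943.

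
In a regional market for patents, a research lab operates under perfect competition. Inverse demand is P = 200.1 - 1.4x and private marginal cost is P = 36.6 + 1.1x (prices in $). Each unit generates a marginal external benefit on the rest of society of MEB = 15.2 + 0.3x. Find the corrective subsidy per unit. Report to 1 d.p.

Social marginal cost = private MC − MEB = 21.4 + 0.8x.
Set SMC = demand: 21.4 + 0.8x = 200.1 - 1.4x → x* = 81.2273.
The Pigouvian subsidy equals MEB at x*: 15.2 + 0.3×81.2273 = 39.5682.

subsidy = $39.6 per unit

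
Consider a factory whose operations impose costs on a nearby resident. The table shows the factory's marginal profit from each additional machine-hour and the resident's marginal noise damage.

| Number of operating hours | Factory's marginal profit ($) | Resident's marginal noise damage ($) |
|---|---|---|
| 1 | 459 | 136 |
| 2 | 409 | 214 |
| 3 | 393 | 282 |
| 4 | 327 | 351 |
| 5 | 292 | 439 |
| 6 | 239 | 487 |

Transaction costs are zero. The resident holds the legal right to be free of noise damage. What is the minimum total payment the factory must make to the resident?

$632

Efficient level: marginal profit ≥ marginal noise damage through level 3, so k* = 3.
With the resident holding the right, the factory must at least compensate total damage at k*: 136 + 214 + 282 = 632.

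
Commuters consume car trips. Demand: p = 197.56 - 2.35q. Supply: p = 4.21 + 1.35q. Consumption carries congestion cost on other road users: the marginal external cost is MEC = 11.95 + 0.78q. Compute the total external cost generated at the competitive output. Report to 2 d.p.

Market equilibrium (private): 4.21 + 1.35q = 197.56 - 2.35q → q_m = 52.2568.
Total external cost = ∫₀^{q_m} (11.95 + 0.78q) dq = 11.95×52.2568 + ½×0.78×52.2568² = 1689.4703.

1689.47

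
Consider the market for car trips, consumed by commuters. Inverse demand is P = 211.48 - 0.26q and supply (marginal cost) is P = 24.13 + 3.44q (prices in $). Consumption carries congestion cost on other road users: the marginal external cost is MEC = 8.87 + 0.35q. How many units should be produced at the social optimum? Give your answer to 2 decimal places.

q* = 44.07

Social marginal benefit = demand − MEC = 202.61 - 0.61q.
Set SMB = MC: 202.61 - 0.61q = 24.13 + 3.44q → q* = 44.0691.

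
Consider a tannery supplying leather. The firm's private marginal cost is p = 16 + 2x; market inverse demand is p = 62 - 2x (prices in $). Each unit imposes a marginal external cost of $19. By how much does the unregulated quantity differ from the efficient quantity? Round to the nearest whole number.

5 units

Market equilibrium (private): 16 + 2x = 62 - 2x → x_m = 11.5000.
Social marginal cost = private MC + MEC = 35 + 2x.
Set SMC = demand: 35 + 2x = 62 - 2x → x* = 6.7500.
Gap = |11.5000 − 6.7500| = 4.7500.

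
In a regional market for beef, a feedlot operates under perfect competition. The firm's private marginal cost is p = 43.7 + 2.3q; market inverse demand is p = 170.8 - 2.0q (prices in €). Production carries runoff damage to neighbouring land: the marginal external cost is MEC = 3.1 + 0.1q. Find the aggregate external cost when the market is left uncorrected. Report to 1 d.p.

Market equilibrium (private): 43.7 + 2.3q = 170.8 - 2.0q → q_m = 29.5581.
Total external cost = ∫₀^{q_m} (3.1 + 0.1q) dq = 3.1×29.5581 + ½×0.1×29.5581² = 135.3142.

€135.3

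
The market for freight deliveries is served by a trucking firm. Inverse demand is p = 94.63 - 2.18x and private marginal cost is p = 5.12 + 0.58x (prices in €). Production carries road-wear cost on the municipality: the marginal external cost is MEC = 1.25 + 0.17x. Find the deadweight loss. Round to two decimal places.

Market equilibrium (private): 5.12 + 0.58x = 94.63 - 2.18x → x_m = 32.4312.
Social marginal cost = private MC + MEC = 6.37 + 0.75x.
Set SMC = demand: 6.37 + 0.75x = 94.63 - 2.18x → x* = 30.1229.
Height of the DWL triangle at x_m is SMC(x_m) − demand(x_m) = MEC(x_m) = 6.7633.
DWL = ½ × 2.3083 × 6.7633 = 7.8059.

DWL = €7.81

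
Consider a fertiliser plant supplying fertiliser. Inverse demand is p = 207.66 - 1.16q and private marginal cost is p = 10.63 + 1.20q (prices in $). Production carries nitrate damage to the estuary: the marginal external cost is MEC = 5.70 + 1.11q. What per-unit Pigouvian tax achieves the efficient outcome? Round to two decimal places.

tax = $66.90 per unit

Social marginal cost = private MC + MEC = 16.33 + 2.31q.
Set SMC = demand: 16.33 + 2.31q = 207.66 - 1.16q → q* = 55.1383.
The Pigouvian tax equals MEC at q*: 5.70 + 1.11×55.1383 = 66.9035.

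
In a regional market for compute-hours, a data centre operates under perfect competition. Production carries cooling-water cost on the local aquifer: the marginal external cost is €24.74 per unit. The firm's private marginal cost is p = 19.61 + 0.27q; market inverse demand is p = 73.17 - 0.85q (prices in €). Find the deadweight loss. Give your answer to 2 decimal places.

DWL = €273.24

Market equilibrium (private): 19.61 + 0.27q = 73.17 - 0.85q → q_m = 47.8214.
Social marginal cost = private MC + MEC = 44.35 + 0.27q.
Set SMC = demand: 44.35 + 0.27q = 73.17 - 0.85q → q* = 25.7321.
The loss is the area between SMC and demand from q* to q_m; with linear curves that's a triangle of height MEC(q_m).
DWL = ½ × 22.0893 × 24.7400 = 273.2446.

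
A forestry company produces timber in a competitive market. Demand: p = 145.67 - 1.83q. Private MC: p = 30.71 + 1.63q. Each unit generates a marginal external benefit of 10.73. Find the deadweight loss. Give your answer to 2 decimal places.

Market equilibrium (private): 30.71 + 1.63q = 145.67 - 1.83q → q_m = 33.2254.
Social marginal cost = private MC − MEB = 19.98 + 1.63q.
Set SMC = demand: 19.98 + 1.63q = 145.67 - 1.83q → q* = 36.3266.
The loss is the area between SMC and demand from q* to q_m; with linear curves that's a triangle of height MEB(q_m).
DWL = ½ × 3.1012 × 10.7300 = 16.6379.

DWL = 16.64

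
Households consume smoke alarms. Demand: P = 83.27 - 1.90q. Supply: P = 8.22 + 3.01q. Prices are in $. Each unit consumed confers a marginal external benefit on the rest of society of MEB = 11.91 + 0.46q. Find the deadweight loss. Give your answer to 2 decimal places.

DWL = $40.31

Market equilibrium (private): 8.22 + 3.01q = 83.27 - 1.90q → q_m = 15.2851.
Social marginal benefit = demand + MEB = 95.18 - 1.44q.
Set SMB = MC: 95.18 - 1.44q = 8.22 + 3.01q → q* = 19.5416.
Between q* and q_m the wedge SMB − MC runs linearly from 0 to MEB(q_m), so the loss is a triangle.
DWL = ½ × 4.2565 × 18.9412 = 40.3116.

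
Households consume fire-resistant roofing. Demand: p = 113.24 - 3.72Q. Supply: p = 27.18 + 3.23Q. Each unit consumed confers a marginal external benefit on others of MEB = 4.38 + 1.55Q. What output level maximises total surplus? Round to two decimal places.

Q* = 16.75

Social marginal benefit = demand + MEB = 117.62 - 2.17Q.
Set SMB = MC: 117.62 - 2.17Q = 27.18 + 3.23Q → Q* = 16.7481.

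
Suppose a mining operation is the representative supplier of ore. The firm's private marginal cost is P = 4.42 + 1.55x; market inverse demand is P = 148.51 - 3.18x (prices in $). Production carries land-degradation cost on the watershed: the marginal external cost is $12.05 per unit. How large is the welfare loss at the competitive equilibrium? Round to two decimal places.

DWL = $15.35

Market equilibrium (private): 4.42 + 1.55x = 148.51 - 3.18x → x_m = 30.4630.
Social marginal cost = private MC + MEC = 16.47 + 1.55x.
Set SMC = demand: 16.47 + 1.55x = 148.51 - 3.18x → x* = 27.9154.
Height of the DWL triangle at x_m is SMC(x_m) − demand(x_m) = MEC(x_m) = 12.0500.
DWL = ½ × 2.5476 × 12.0500 = 15.3493.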